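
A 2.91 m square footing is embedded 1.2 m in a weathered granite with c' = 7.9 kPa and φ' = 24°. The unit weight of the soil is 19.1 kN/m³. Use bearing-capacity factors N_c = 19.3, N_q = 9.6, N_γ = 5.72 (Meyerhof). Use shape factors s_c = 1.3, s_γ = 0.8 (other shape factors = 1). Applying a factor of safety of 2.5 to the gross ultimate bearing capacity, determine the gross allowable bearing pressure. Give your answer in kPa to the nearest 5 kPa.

q_all ≈ 220 kPa

Effective surcharge at the founding depth q = γ·D_f = 19.1 × 1.2 = 22.92 kPa.
q_ult = c·N_c·s_c + q·N_q + 0.5·γ·B·N_γ·s_γ
     = 7.9 × 19.3 × 1.3 + 22.92 × 9.6 + 0.5 × 19.1 × 2.91 × 5.72 × 0.8
     = 198.21 + 220.03 + 127.17 = 545.41 kPa.
q_all = q_ult / FS = 545.41 / 2.5 = 218.16 kPa.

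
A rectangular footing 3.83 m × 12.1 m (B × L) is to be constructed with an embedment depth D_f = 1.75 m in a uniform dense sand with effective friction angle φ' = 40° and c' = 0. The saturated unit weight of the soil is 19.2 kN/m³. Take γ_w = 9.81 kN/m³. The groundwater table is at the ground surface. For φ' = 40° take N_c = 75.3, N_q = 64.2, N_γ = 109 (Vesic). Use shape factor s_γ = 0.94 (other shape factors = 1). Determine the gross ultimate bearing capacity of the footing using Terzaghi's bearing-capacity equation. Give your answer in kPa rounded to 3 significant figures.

With the water table at the surface the whole profile is submerged: γ' = 19.2 − 9.81 = 9.39 kN/m³, so q = γ'·D_f = 16.432 kPa; the same γ' applies in the ½γBN_γ term.
q_ult = q·N_q + 0.5·γ·B·N_γ·s_γ
     = 16.432 × 64.2 + 0.5 × 9.39 × 3.83 × 109 × 0.94
     = 1055 + 1842.4 = 2897.4 kPa.

q_ult ≈ 2900 kPa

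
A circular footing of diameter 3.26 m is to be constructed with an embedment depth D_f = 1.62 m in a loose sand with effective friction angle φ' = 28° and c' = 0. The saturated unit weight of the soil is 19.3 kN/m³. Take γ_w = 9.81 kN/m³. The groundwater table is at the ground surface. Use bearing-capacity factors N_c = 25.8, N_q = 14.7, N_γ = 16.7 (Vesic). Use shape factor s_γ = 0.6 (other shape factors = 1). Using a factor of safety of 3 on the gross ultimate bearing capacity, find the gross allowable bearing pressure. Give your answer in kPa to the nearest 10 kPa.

With the water table at the surface the whole profile is submerged: γ' = 19.3 − 9.81 = 9.49 kN/m³, so q = γ'·D_f = 15.374 kPa; the same γ' applies in the ½γBN_γ term.
q_ult = q·N_q + 0.5·γ·B·N_γ·s_γ
     = 15.374 × 14.7 + 0.5 × 9.49 × 3.26 × 16.7 × 0.6
     = 225.99 + 155 = 380.99 kPa.
q_all = 380.99 / 3 = 127 kPa.

q_all ≈ 130 kPa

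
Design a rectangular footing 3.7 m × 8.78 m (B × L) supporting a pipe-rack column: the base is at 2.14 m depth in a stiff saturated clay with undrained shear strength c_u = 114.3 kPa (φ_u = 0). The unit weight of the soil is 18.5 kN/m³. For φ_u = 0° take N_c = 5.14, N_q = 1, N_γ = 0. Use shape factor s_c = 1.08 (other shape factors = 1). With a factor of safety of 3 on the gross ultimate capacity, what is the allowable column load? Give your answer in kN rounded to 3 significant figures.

q = γ·D_f = 18.5 × 2.14 = 39.59 kPa.
c·N_c·s_c = 114.3 × 5.14 × 1.08 = 634.5 kPa
q·N_q = 39.59 × 1 = 39.59 kPa
q_ult = 634.5 + 39.59 = 674.09 kPa.
Gross allowable pressure q_all = 674.09 / 3 = 224.7 kPa.
Footing area = 32.486 m², so allowable column load = 224.7 × 32.486 = 7299.5 kN.

P_all ≈ 7300 kN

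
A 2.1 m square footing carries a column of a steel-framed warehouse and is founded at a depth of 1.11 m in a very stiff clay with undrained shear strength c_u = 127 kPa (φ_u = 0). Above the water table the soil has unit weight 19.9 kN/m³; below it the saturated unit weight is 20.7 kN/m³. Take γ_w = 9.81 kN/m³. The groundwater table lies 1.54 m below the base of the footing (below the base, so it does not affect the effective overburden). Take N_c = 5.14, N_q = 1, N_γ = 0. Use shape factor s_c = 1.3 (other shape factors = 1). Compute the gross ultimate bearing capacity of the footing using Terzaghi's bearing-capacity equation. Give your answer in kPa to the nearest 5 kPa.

q_ult ≈ 870 kPa

Overburden at base level: q = 19.9 × 1.11 = 22.089 kPa.
Cohesion term c·N_c·s_c = 127 × 5.14 × 1.3 = 848.61 kPa; surcharge term q·N_q = 22.089 × 1 = 22.089 kPa.
q_ult = 848.61 + 22.089 = 870.7 kPa.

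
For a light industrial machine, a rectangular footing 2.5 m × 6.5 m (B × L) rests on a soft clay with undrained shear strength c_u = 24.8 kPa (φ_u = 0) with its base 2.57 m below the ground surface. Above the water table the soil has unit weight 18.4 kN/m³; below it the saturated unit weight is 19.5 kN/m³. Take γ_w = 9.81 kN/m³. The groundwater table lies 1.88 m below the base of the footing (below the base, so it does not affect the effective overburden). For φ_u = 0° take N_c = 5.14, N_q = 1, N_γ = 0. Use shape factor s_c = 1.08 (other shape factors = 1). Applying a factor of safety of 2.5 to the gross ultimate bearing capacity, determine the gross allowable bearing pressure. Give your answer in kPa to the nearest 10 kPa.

q_all ≈ 70 kPa

q = γ·D_f = 18.4 × 2.57 = 47.288 kPa.
c·N_c·s_c = 24.8 × 5.14 × 1.08 = 137.67 kPa
q·N_q = 47.288 × 1 = 47.288 kPa
q_ult = 137.67 + 47.288 = 184.96 kPa.
q_all = q_ult / FS = 184.96 / 2.5 = 73.983 kPa.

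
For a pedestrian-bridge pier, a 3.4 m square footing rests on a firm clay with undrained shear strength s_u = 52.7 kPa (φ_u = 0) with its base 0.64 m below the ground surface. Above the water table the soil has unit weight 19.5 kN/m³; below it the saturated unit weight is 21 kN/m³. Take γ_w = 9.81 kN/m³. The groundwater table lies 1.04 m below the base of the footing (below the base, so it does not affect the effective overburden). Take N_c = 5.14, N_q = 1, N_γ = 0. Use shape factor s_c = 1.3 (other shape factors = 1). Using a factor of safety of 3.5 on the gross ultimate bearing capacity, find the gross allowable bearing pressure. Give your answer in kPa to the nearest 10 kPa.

Overburden at base level: q = 19.5 × 0.64 = 12.48 kPa.
Cohesion term c·N_c·s_c = 52.7 × 5.14 × 1.3 = 352.14 kPa; surcharge term q·N_q = 12.48 × 1 = 12.48 kPa.
q_ult = 352.14 + 12.48 = 364.62 kPa.
q_all = 364.62 / 3.5 = 104.18 kPa.

q_all ≈ 100 kPa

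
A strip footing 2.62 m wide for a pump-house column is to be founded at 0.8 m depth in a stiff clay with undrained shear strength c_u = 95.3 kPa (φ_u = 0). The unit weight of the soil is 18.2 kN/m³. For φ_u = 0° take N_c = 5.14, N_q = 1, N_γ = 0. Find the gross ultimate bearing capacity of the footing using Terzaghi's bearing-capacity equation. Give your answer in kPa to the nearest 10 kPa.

q_ult ≈ 500 kPa

q = γ·D_f = 18.2 × 0.8 = 14.56 kPa.
c·N_c = 95.3 × 5.14 = 489.84 kPa
q·N_q = 14.56 × 1 = 14.56 kPa
q_ult = 489.84 + 14.56 = 504.4 kPa.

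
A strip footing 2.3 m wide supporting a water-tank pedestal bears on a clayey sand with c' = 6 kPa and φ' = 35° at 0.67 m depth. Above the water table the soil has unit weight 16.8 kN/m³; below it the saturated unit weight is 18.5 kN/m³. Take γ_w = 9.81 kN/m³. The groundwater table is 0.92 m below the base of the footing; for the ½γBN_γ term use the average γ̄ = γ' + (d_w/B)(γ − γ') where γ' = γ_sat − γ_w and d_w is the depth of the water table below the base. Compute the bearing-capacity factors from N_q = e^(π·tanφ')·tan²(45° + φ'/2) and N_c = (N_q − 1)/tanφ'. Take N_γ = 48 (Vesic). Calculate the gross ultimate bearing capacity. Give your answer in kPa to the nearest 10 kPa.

q_ult ≈ 1310 kPa

tan35° = 0.7002, so N_q = e^(π×0.7002)·tan²(62.5°) = 9.023 × 3.69 = 33.3.
N_c = (33.3 − 1)/tan35° = 46.12.
Effective surcharge at the founding depth q = γ·D_f = 16.8 × 0.67 = 11.256 kPa.
With d_w = 0.92 m < B, γ̄ = 8.69 + (0.92/2.3) × (16.8 − 8.69) = 11.934 kN/m³.
q_ult = c·N_c + q·N_q + 0.5·γ·B·N_γ
     = 6 × 46.124 + 11.256 × 33.296 + 0.5 × 11.934 × 2.3 × 48
     = 276.74 + 374.78 + 658.76 = 1310.3 kPa.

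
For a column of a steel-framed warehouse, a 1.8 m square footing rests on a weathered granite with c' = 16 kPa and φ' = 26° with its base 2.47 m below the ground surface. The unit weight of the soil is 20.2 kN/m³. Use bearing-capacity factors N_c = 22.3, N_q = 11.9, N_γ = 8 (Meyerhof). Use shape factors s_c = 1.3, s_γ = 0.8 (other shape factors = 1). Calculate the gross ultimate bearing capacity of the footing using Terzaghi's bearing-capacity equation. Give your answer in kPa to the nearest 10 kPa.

q_ult ≈ 1170 kPa

Effective surcharge at the founding depth q = γ·D_f = 20.2 × 2.47 = 49.894 kPa.
q_ult = c·N_c·s_c + q·N_q + 0.5·γ·B·N_γ·s_γ
     = 16 × 22.3 × 1.3 + 49.894 × 11.9 + 0.5 × 20.2 × 1.8 × 8 × 0.8
     = 463.84 + 593.74 + 116.35 = 1173.9 kPa.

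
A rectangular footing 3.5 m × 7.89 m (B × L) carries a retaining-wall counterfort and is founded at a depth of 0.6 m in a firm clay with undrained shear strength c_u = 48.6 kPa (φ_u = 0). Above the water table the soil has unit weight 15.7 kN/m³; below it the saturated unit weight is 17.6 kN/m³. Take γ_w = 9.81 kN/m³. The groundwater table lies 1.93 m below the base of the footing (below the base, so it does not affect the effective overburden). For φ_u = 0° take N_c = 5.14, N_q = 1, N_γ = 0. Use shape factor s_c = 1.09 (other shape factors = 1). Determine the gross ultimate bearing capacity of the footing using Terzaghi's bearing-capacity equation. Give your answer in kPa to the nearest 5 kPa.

Overburden at base level: q = 15.7 × 0.6 = 9.42 kPa.
Cohesion term c·N_c·s_c = 48.6 × 5.14 × 1.09 = 272.29 kPa; surcharge term q·N_q = 9.42 × 1 = 9.42 kPa.
q_ult = 272.29 + 9.42 = 281.71 kPa.

q_ult ≈ 280 kPa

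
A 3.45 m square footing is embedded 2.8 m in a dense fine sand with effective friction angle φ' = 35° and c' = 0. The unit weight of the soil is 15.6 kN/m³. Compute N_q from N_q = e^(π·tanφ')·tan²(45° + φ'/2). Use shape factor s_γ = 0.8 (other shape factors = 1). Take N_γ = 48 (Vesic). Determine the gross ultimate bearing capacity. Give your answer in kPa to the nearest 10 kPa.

tan35° = 0.7002, so N_q = e^(π×0.7002)·tan²(62.5°) = 9.023 × 3.69 = 33.3.
q = γ·D_f = 15.6 × 2.8 = 43.68 kPa.
q·N_q = 43.68 × 33.296 = 1454.4 kPa
0.5·γ·B·N_γ·s_γ = 0.5 × 15.6 × 3.45 × 48 × 0.8 = 1033.3 kPa
q_ult = 1454.4 + 1033.3 = 2487.7 kPa.

q_ult ≈ 2490 kPa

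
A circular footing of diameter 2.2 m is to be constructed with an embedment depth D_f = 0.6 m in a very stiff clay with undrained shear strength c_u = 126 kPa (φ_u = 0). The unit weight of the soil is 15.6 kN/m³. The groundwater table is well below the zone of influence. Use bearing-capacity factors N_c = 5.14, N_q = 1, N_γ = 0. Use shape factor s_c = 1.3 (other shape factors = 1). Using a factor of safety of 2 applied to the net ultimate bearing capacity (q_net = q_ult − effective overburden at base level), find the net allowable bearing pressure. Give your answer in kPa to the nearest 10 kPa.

Effective surcharge at the founding depth q = γ·D_f = 15.6 × 0.6 = 9.36 kPa.
q_ult = c·N_c·s_c + q·N_q
     = 126 × 5.14 × 1.3 + 9.36 × 1
     = 841.93 + 9.36 = 851.29 kPa.
Net ultimate: q_net = 851.29 − 9.36 = 841.93 kPa.
q_all(net) = 841.93 / 2 = 420.97 kPa.

q_all(net) ≈ 420 kPa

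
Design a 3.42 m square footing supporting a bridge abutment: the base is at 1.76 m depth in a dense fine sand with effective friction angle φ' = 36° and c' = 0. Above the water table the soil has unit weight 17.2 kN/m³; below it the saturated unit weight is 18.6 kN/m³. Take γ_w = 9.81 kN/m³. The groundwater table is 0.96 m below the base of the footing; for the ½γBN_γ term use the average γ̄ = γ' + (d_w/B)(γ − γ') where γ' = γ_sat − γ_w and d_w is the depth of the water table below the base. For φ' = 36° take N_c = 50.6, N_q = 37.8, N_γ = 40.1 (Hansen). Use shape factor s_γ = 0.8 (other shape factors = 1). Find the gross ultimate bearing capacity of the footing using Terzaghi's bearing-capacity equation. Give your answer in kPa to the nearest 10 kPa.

q_ult ≈ 1760 kPa

Overburden at base level: q = 17.2 × 1.76 = 30.272 kPa.
The water table is 0.96 m below the base (< B = 3.42 m), so the ½γBN_γ term uses γ̄ = γ' + (d_w/B)(γ − γ') = 8.79 + (0.96/3.42)(17.2 − 8.79) = 11.151 kN/m³.
Surcharge term q·N_q = 30.272 × 37.8 = 1144.3 kPa; self-weight term 0.5·γ·B·N_γ·s_γ = 0.5 × 11.151 × 3.42 × 40.1 × 0.8 = 611.69 kPa.
q_ult = 1144.3 + 611.69 = 1756 kPa.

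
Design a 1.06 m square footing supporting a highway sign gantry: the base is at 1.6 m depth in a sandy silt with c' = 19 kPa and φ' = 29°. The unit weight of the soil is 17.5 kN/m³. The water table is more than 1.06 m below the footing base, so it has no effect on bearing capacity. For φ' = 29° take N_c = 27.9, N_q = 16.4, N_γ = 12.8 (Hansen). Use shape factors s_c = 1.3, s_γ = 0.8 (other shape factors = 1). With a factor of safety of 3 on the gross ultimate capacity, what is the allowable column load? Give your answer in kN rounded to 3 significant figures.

P_all ≈ 466 kN

Effective surcharge at the founding depth q = γ·D_f = 17.5 × 1.6 = 28 kPa.
q_ult = c·N_c·s_c + q·N_q + 0.5·γ·B·N_γ·s_γ
     = 19 × 27.9 × 1.3 + 28 × 16.4 + 0.5 × 17.5 × 1.06 × 12.8 × 0.8
     = 689.13 + 459.2 + 94.976 = 1243.3 kPa.
Gross allowable pressure q_all = 1243.3 / 3 = 414.44 kPa.
Footing area = 1.1236 m², so allowable column load = 414.44 × 1.1236 = 465.66 kN.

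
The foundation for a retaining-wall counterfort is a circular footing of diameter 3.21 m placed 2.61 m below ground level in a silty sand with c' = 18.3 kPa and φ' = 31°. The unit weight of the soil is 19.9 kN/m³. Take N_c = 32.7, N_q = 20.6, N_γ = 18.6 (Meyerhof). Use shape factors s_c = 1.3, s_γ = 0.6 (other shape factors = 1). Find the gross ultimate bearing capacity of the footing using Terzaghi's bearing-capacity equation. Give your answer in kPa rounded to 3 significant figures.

q_ult ≈ 2200 kPa

Effective surcharge at the founding depth q = γ·D_f = 19.9 × 2.61 = 51.939 kPa.
q_ult = c·N_c·s_c + q·N_q + 0.5·γ·B·N_γ·s_γ
     = 18.3 × 32.7 × 1.3 + 51.939 × 20.6 + 0.5 × 19.9 × 3.21 × 18.6 × 0.6
     = 777.93 + 1069.9 + 356.44 = 2204.3 kPa.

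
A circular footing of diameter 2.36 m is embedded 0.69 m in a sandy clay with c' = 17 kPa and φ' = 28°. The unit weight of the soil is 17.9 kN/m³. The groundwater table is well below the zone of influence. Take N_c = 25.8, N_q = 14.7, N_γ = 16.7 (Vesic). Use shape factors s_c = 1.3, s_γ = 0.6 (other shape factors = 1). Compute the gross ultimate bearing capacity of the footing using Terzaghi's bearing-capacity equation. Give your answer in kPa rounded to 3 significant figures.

q_ult ≈ 963 kPa

Effective surcharge at the founding depth q = γ·D_f = 17.9 × 0.69 = 12.351 kPa.
q_ult = c·N_c·s_c + q·N_q + 0.5·γ·B·N_γ·s_γ
     = 17 × 25.8 × 1.3 + 12.351 × 14.7 + 0.5 × 17.9 × 2.36 × 16.7 × 0.6
     = 570.18 + 181.56 + 211.64 = 963.38 kPa.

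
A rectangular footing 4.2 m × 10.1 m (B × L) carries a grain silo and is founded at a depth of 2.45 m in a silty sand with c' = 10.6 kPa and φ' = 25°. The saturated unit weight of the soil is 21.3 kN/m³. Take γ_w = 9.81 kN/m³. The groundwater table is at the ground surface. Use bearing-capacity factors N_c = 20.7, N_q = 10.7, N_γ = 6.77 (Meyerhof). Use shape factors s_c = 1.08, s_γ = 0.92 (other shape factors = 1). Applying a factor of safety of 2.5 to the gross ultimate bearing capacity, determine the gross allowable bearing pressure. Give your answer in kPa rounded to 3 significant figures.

q_all ≈ 275 kPa

Water table at ground surface, so effective unit weight γ' = 21.3 − 9.81 = 11.49 kN/m³ is used throughout; overburden q = 11.49 × 2.45 = 28.151 kPa; the same γ' applies in the ½γBN_γ term.
Cohesion term c·N_c·s_c = 10.6 × 20.7 × 1.08 = 236.97 kPa; surcharge term q·N_q = 28.151 × 10.7 = 301.21 kPa; self-weight term 0.5·γ·B·N_γ·s_γ = 0.5 × 11.49 × 4.2 × 6.77 × 0.92 = 150.29 kPa.
q_ult = 236.97 + 301.21 + 150.29 = 688.47 kPa.
q_all = q_ult / FS = 688.47 / 2.5 = 275.39 kPa.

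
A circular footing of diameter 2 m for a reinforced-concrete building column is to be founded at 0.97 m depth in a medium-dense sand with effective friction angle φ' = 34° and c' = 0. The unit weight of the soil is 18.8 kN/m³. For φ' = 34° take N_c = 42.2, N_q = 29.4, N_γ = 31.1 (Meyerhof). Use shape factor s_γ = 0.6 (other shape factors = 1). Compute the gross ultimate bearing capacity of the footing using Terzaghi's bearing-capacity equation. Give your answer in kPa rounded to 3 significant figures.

Overburden at base level: q = 18.8 × 0.97 = 18.236 kPa.
Surcharge term q·N_q = 18.236 × 29.4 = 536.14 kPa; self-weight term 0.5·γ·B·N_γ·s_γ = 0.5 × 18.8 × 2 × 31.1 × 0.6 = 350.81 kPa.
q_ult = 536.14 + 350.81 = 886.95 kPa.

q_ult ≈ 887 kPa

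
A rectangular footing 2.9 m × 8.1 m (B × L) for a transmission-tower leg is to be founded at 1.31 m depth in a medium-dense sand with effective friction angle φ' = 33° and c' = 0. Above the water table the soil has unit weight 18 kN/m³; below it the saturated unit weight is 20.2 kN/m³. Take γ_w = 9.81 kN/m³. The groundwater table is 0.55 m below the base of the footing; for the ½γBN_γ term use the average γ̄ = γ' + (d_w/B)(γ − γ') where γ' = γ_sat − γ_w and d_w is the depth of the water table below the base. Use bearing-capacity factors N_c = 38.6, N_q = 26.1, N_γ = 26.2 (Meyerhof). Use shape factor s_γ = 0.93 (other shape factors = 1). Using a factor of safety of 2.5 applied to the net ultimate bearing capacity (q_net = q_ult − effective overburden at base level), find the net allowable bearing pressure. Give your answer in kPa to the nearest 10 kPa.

q_all(net) ≈ 400 kPa

Overburden at base level: q = 18 × 1.31 = 23.58 kPa.
The water table is 0.55 m below the base (< B = 2.9 m), so the ½γBN_γ term uses γ̄ = γ' + (d_w/B)(γ − γ') = 10.39 + (0.55/2.9)(18 − 10.39) = 11.833 kN/m³.
Surcharge term q·N_q = 23.58 × 26.1 = 615.44 kPa; self-weight term 0.5·γ·B·N_γ·s_γ = 0.5 × 11.833 × 2.9 × 26.2 × 0.93 = 418.08 kPa.
q_ult = 615.44 + 418.08 = 1033.5 kPa.
Net ultimate: q_net = 1033.5 − 23.58 = 1009.9 kPa.
q_all(net) = 1009.9 / 2.5 = 403.97 kPa.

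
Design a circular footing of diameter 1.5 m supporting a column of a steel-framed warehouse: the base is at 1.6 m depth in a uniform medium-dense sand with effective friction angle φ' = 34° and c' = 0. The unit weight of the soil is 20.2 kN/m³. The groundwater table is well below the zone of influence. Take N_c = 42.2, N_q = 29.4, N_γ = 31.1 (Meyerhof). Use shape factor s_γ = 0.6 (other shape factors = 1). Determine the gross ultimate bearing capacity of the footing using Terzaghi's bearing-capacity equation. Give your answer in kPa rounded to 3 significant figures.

q_ult ≈ 1230 kPa

Effective surcharge at the founding depth q = γ·D_f = 20.2 × 1.6 = 32.32 kPa.
q_ult = q·N_q + 0.5·γ·B·N_γ·s_γ
     = 32.32 × 29.4 + 0.5 × 20.2 × 1.5 × 31.1 × 0.6
     = 950.21 + 282.7 = 1232.9 kPa.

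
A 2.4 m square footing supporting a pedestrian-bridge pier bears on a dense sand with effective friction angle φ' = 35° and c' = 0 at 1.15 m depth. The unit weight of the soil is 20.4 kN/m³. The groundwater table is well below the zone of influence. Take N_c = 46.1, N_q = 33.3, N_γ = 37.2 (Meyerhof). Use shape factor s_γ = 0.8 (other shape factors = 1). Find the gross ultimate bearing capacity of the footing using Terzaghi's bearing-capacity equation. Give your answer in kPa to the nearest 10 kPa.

q = γ·D_f = 20.4 × 1.15 = 23.46 kPa.
q·N_q = 23.46 × 33.3 = 781.22 kPa
0.5·γ·B·N_γ·s_γ = 0.5 × 20.4 × 2.4 × 37.2 × 0.8 = 728.52 kPa
q_ult = 781.22 + 728.52 = 1509.7 kPa.

q_ult ≈ 1510 kPa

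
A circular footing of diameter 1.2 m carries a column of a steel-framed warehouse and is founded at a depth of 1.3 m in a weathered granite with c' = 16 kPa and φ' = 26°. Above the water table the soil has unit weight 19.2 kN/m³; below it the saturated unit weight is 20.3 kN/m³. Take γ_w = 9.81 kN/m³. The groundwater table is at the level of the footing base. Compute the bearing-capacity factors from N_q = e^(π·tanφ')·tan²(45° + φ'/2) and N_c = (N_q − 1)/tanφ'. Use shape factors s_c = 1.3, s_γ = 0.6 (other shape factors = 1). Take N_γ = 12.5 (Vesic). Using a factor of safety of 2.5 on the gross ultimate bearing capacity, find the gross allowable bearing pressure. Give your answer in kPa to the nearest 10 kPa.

q_all ≈ 320 kPa

N_q = e^(π·tan26°)·tan²(58°) = 11.85; N_c = (N_q − 1)/tanφ' = 22.25.
Overburden at base level: q = 19.2 × 1.3 = 24.96 kPa.
Below the base the soil is submerged, so the ½γBN_γ term uses γ' = 20.3 − 9.81 = 10.49 kN/m³.
Cohesion term c·N_c·s_c = 16 × 22.254 × 1.3 = 462.89 kPa; surcharge term q·N_q = 24.96 × 11.854 = 295.88 kPa; self-weight term 0.5·γ·B·N_γ·s_γ = 0.5 × 10.49 × 1.2 × 12.5 × 0.6 = 47.205 kPa.
q_ult = 462.89 + 295.88 + 47.205 = 805.98 kPa.
q_all = 805.98 / 2.5 = 322.39 kPa.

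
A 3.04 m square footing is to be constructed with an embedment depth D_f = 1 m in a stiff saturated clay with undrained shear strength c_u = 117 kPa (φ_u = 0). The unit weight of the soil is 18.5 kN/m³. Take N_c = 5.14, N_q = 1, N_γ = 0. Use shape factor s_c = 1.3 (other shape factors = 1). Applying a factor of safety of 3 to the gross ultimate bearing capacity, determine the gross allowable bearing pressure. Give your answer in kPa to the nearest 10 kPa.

q_all ≈ 270 kPa

Effective surcharge at the founding depth q = γ·D_f = 18.5 × 1 = 18.5 kPa.
q_ult = c·N_c·s_c + q·N_q
     = 117 × 5.14 × 1.3 + 18.5 × 1
     = 781.79 + 18.5 = 800.29 kPa.
q_all = q_ult / FS = 800.29 / 3 = 266.76 kPa.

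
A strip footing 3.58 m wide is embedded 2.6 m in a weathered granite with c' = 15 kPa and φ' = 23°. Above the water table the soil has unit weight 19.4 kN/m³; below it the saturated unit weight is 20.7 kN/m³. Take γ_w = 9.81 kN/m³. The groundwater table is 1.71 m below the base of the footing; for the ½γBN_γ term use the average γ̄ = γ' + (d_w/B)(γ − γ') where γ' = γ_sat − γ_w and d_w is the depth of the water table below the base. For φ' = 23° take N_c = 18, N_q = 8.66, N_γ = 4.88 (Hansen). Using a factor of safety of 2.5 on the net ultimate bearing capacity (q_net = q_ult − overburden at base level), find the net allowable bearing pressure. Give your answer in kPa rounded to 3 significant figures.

q_all(net) ≈ 315 kPa

Overburden at base level: q = 19.4 × 2.6 = 50.44 kPa.
The water table is 1.71 m below the base (< B = 3.58 m), so the ½γBN_γ term uses γ̄ = γ' + (d_w/B)(γ − γ') = 10.89 + (1.71/3.58)(19.4 − 10.89) = 14.955 kN/m³.
Cohesion term c·N_c = 15 × 18 = 270 kPa; surcharge term q·N_q = 50.44 × 8.66 = 436.81 kPa; self-weight term 0.5·γ·B·N_γ = 0.5 × 14.955 × 3.58 × 4.88 = 130.63 kPa.
q_ult = 270 + 436.81 + 130.63 = 837.44 kPa.
q_net = 837.44 − 50.44 = 787 kPa.
q_all(net) = 787 / 2.5 = 314.8 kPa.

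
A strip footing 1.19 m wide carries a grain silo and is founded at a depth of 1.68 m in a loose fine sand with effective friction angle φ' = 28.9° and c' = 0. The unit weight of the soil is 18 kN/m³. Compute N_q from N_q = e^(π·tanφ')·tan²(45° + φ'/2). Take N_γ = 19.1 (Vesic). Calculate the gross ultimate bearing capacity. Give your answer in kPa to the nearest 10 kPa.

q_ult ≈ 700 kPa

tan28.9° = 0.552, so N_q = e^(π×0.552)·tan²(59.45°) = 5.665 × 2.871 = 16.26.
q = γ·D_f = 18 × 1.68 = 30.24 kPa.
q·N_q = 30.24 × 16.261 = 491.73 kPa
0.5·γ·B·N_γ = 0.5 × 18 × 1.19 × 19.1 = 204.56 kPa
q_ult = 491.73 + 204.56 = 696.29 kPa.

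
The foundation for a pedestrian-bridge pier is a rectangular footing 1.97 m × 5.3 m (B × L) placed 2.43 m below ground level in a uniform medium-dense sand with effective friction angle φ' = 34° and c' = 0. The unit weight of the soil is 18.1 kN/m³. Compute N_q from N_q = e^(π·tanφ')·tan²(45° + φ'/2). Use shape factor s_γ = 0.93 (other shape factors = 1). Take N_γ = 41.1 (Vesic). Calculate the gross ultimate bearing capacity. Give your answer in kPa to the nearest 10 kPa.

tan34° = 0.6745, so N_q = e^(π×0.6745)·tan²(62°) = 8.323 × 3.537 = 29.44.
q = γ·D_f = 18.1 × 2.43 = 43.983 kPa.
q·N_q = 43.983 × 29.44 = 1294.9 kPa
0.5·γ·B·N_γ·s_γ = 0.5 × 18.1 × 1.97 × 41.1 × 0.93 = 681.46 kPa
q_ult = 1294.9 + 681.46 = 1976.3 kPa.

q_ult ≈ 1980 kPa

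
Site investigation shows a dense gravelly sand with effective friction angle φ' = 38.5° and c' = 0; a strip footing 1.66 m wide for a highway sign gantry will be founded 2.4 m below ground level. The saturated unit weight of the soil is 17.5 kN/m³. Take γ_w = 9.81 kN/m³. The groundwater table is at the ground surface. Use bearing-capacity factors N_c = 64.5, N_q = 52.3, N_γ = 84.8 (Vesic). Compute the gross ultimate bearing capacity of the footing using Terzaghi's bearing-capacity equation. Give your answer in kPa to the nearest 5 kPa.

With the water table at the surface the whole profile is submerged: γ' = 17.5 − 9.81 = 7.69 kN/m³, so q = γ'·D_f = 18.456 kPa; the same γ' applies in the ½γBN_γ term.
q_ult = q·N_q + 0.5·γ·B·N_γ
     = 18.456 × 52.3 + 0.5 × 7.69 × 1.66 × 84.8
     = 965.25 + 541.25 = 1506.5 kPa.

q_ult ≈ 1505 kPa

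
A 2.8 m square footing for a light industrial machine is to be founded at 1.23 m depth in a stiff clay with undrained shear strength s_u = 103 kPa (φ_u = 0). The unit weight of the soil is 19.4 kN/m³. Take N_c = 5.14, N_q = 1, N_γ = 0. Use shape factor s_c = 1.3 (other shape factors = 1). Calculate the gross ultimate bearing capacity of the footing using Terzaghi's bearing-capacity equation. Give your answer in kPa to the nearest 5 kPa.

Effective surcharge at the founding depth q = γ·D_f = 19.4 × 1.23 = 23.862 kPa.
q_ult = c·N_c·s_c + q·N_q
     = 103 × 5.14 × 1.3 + 23.862 × 1
     = 688.25 + 23.862 = 712.11 kPa.

q_ult ≈ 710 kPa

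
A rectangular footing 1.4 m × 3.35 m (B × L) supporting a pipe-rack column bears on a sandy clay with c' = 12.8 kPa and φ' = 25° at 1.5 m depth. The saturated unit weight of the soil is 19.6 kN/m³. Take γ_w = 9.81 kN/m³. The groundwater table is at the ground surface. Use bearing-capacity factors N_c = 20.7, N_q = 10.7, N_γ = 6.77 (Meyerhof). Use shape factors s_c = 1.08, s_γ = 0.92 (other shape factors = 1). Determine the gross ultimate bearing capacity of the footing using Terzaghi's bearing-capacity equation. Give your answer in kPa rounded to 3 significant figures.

With the water table at the surface the whole profile is submerged: γ' = 19.6 − 9.81 = 9.79 kN/m³, so q = γ'·D_f = 14.685 kPa; the same γ' applies in the ½γBN_γ term.
q_ult = c·N_c·s_c + q·N_q + 0.5·γ·B·N_γ·s_γ
     = 12.8 × 20.7 × 1.08 + 14.685 × 10.7 + 0.5 × 9.79 × 1.4 × 6.77 × 0.92
     = 286.16 + 157.13 + 42.683 = 485.97 kPa.

q_ult ≈ 486 kPa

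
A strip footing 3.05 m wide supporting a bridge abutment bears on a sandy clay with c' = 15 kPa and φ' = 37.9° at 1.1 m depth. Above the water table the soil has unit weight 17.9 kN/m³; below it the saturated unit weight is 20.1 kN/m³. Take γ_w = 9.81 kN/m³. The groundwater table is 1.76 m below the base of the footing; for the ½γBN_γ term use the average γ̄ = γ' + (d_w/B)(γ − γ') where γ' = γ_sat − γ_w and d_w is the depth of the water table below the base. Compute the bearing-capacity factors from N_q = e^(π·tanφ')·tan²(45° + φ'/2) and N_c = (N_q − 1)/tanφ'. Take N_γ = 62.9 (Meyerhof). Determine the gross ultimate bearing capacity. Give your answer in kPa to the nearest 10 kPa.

tan37.9° = 0.7785, so N_q = e^(π×0.7785)·tan²(63.95°) = 11.538 × 4.185 = 48.29.
N_c = (48.29 − 1)/tan37.9° = 60.75.
Effective surcharge at the founding depth q = γ·D_f = 17.9 × 1.1 = 19.69 kPa.
With d_w = 1.76 m < B, γ̄ = 10.29 + (1.76/3.05) × (17.9 − 10.29) = 14.681 kN/m³.
q_ult = c·N_c + q·N_q + 0.5·γ·B·N_γ
     = 15 × 60.746 + 19.69 × 48.289 + 0.5 × 14.681 × 3.05 × 62.9
     = 911.19 + 950.82 + 1408.3 = 3270.3 kPa.

q_ult ≈ 3270 kPa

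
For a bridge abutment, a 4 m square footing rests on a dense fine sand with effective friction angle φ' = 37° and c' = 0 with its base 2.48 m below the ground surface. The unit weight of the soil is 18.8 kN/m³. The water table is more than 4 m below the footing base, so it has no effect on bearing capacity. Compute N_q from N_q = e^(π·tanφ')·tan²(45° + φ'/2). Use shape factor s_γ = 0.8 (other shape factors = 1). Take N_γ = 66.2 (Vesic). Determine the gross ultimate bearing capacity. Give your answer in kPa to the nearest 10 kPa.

tan37° = 0.7536, so N_q = e^(π×0.7536)·tan²(63.5°) = 10.669 × 4.023 = 42.92.
Effective surcharge at the founding depth q = γ·D_f = 18.8 × 2.48 = 46.624 kPa.
q_ult = q·N_q + 0.5·γ·B·N_γ·s_γ
     = 46.624 × 42.92 + 0.5 × 18.8 × 4 × 66.2 × 0.8
     = 2001.1 + 1991.3 = 3992.4 kPa.

q_ult ≈ 3990 kPa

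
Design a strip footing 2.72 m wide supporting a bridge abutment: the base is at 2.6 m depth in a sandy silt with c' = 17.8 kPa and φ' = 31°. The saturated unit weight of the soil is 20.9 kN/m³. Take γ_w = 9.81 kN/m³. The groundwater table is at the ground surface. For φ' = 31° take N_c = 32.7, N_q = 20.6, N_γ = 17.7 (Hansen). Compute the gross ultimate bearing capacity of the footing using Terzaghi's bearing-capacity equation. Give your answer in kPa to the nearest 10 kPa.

q_ult ≈ 1440 kPa

With the water table at the surface the whole profile is submerged: γ' = 20.9 − 9.81 = 11.09 kN/m³, so q = γ'·D_f = 28.834 kPa; the same γ' applies in the ½γBN_γ term.
q_ult = c·N_c + q·N_q + 0.5·γ·B·N_γ
     = 17.8 × 32.7 + 28.834 × 20.6 + 0.5 × 11.09 × 2.72 × 17.7
     = 582.06 + 593.98 + 266.96 = 1443 kPa.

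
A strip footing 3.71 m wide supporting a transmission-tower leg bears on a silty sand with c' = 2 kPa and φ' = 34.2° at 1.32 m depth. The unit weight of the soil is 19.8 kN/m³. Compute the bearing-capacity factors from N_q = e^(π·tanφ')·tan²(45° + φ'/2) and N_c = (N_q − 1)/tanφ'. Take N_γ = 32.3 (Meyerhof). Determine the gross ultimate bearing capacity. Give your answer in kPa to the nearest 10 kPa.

tan34.2° = 0.6796, so N_q = e^(π×0.6796)·tan²(62.1°) = 8.457 × 3.567 = 30.17.
N_c = (30.17 − 1)/tan34.2° = 42.92.
Effective surcharge at the founding depth q = γ·D_f = 19.8 × 1.32 = 26.136 kPa.
q_ult = c·N_c + q·N_q + 0.5·γ·B·N_γ
     = 2 × 42.919 + 26.136 × 30.168 + 0.5 × 19.8 × 3.71 × 32.3
     = 85.838 + 788.46 + 1186.3 = 2060.6 kPa.

q_ult ≈ 2060 kPa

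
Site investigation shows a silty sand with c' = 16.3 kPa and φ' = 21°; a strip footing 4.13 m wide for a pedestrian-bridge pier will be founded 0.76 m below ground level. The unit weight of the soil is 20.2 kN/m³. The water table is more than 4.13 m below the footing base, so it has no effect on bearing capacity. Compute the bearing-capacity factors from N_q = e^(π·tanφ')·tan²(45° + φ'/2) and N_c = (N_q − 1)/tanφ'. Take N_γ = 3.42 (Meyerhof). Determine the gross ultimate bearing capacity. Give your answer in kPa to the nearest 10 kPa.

tan21° = 0.3839, so N_q = e^(π×0.3839)·tan²(55.5°) = 3.34 × 2.117 = 7.07.
N_c = (7.07 − 1)/tan21° = 15.81.
Overburden at base level: q = 20.2 × 0.76 = 15.352 kPa.
Cohesion term c·N_c = 16.3 × 15.815 = 257.78 kPa; surcharge term q·N_q = 15.352 × 7.0708 = 108.55 kPa; self-weight term 0.5·γ·B·N_γ = 0.5 × 20.2 × 4.13 × 3.42 = 142.66 kPa.
q_ult = 257.78 + 108.55 + 142.66 = 508.99 kPa.

q_ult ≈ 510 kPa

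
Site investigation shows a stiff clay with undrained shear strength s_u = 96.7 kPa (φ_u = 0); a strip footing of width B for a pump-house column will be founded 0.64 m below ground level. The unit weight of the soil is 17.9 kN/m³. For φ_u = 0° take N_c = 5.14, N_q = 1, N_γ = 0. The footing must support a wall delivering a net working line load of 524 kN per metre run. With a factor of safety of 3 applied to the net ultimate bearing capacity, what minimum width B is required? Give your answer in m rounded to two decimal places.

B = 3.16 m

Effective surcharge at the founding depth q = γ·D_f = 17.9 × 0.64 = 11.456 kPa.
q_ult = c·N_c + q·N_q
     = 96.7 × 5.14 + 11.456 × 1
     = 497.04 + 11.456 = 508.49 kPa.
For φ = 0 the ½γBN_γ term vanishes, so q_ult is independent of B. q_net = 508.49 − 11.456 = 497.04 kPa; q_all(net) = 497.04/3 = 165.68 kPa.
Required width B = w / q_all(net) = 524 / 165.68 = 3.163 m.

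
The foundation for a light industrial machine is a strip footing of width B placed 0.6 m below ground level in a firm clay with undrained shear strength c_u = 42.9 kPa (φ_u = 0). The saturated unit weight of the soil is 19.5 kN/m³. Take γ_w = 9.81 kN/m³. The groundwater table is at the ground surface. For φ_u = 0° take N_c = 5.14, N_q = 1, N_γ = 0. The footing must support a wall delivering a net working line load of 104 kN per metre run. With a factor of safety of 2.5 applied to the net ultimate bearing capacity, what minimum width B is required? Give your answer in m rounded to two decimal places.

B = 1.18 m

With the water table at the surface the whole profile is submerged: γ' = 19.5 − 9.81 = 9.69 kN/m³, so q = γ'·D_f = 5.814 kPa.
q_ult = c·N_c + q·N_q
     = 42.9 × 5.14 + 5.814 × 1
     = 220.51 + 5.814 = 226.32 kPa.
For φ = 0 the ½γBN_γ term vanishes, so q_ult is independent of B. q_net = 226.32 − 5.814 = 220.51 kPa; q_all(net) = 220.51/2.5 = 88.202 kPa.
Required width B = w / q_all(net) = 104 / 88.202 = 1.179 m.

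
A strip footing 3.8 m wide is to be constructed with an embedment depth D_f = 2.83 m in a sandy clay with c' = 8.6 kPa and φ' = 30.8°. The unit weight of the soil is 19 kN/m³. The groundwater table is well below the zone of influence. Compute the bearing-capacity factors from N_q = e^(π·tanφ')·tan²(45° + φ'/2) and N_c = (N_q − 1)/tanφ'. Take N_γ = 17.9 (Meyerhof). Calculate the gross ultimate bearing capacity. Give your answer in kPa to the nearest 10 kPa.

tan30.8° = 0.5961, so N_q = e^(π×0.5961)·tan²(60.4°) = 6.506 × 3.099 = 20.16.
N_c = (20.16 − 1)/tan30.8° = 32.14.
Effective surcharge at the founding depth q = γ·D_f = 19 × 2.83 = 53.77 kPa.
q_ult = c·N_c + q·N_q + 0.5·γ·B·N_γ
     = 8.6 × 32.143 + 53.77 × 20.161 + 0.5 × 19 × 3.8 × 17.9
     = 276.43 + 1084.1 + 646.19 = 2006.7 kPa.

q_ult ≈ 2010 kPa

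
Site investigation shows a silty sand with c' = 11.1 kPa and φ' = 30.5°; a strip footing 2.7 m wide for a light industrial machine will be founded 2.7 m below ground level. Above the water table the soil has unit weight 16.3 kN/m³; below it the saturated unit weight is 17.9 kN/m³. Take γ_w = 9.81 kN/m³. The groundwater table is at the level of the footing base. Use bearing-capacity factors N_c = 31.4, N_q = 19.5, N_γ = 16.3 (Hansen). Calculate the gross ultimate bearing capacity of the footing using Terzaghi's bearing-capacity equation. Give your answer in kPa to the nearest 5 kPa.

Effective surcharge at the founding depth q = γ·D_f = 16.3 × 2.7 = 44.01 kPa.
The water table coincides with the base, so in the self-weight term γ → γ' = 8.09 kN/m³.
q_ult = c·N_c + q·N_q + 0.5·γ·B·N_γ
     = 11.1 × 31.4 + 44.01 × 19.5 + 0.5 × 8.09 × 2.7 × 16.3
     = 348.54 + 858.2 + 178.02 = 1384.8 kPa.

q_ult ≈ 1385 kPa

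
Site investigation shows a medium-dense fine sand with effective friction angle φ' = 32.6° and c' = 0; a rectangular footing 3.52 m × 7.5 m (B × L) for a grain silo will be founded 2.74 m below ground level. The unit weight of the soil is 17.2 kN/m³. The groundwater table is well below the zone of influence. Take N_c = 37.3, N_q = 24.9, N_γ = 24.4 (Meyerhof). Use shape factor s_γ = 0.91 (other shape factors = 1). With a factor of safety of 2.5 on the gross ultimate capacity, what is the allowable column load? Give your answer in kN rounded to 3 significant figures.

P_all ≈ 19500 kN

Effective surcharge at the founding depth q = γ·D_f = 17.2 × 2.74 = 47.128 kPa.
q_ult = q·N_q + 0.5·γ·B·N_γ·s_γ
     = 47.128 × 24.9 + 0.5 × 17.2 × 3.52 × 24.4 × 0.91
     = 1173.5 + 672.16 = 1845.6 kPa.
Gross allowable pressure q_all = 1845.6 / 2.5 = 738.26 kPa.
Footing area = 26.4 m², so allowable column load = 738.26 × 26.4 = 19490 kN.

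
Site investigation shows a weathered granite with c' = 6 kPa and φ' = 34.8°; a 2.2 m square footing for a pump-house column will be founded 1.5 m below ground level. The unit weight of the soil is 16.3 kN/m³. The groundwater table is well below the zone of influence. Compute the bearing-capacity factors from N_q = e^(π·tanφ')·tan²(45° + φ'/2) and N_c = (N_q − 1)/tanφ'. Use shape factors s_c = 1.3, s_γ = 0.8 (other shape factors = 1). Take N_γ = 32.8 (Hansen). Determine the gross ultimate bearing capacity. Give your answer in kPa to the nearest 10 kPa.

tan34.8° = 0.695, so N_q = e^(π×0.695)·tan²(62.4°) = 8.877 × 3.659 = 32.48.
N_c = (32.48 − 1)/tan34.8° = 45.29.
q = γ·D_f = 16.3 × 1.5 = 24.45 kPa.
c·N_c·s_c = 6 × 45.294 × 1.3 = 353.29 kPa
q·N_q = 24.45 × 32.48 = 794.14 kPa
0.5·γ·B·N_γ·s_γ = 0.5 × 16.3 × 2.2 × 32.8 × 0.8 = 470.48 kPa
q_ult = 353.29 + 794.14 + 470.48 = 1617.9 kPa.

q_ult ≈ 1620 kPa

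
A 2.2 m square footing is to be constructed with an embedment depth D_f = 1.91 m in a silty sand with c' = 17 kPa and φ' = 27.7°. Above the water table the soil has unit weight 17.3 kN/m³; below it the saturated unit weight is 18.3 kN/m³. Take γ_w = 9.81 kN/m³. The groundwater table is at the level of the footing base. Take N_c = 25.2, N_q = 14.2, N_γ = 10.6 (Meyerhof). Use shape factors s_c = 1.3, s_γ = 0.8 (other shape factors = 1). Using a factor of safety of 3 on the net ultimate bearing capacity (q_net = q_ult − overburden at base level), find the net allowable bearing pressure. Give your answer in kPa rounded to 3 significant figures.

Effective surcharge at the founding depth q = γ·D_f = 17.3 × 1.91 = 33.043 kPa.
The water table coincides with the base, so in the self-weight term γ → γ' = 8.49 kN/m³.
q_ult = c·N_c·s_c + q·N_q + 0.5·γ·B·N_γ·s_γ
     = 17 × 25.2 × 1.3 + 33.043 × 14.2 + 0.5 × 8.49 × 2.2 × 10.6 × 0.8
     = 556.92 + 469.21 + 79.195 = 1105.3 kPa.
q_net = 1105.3 − 33.043 = 1072.3 kPa.
q_all(net) = 1072.3 / 3 = 357.43 kPa.

q_all(net) ≈ 357 kPa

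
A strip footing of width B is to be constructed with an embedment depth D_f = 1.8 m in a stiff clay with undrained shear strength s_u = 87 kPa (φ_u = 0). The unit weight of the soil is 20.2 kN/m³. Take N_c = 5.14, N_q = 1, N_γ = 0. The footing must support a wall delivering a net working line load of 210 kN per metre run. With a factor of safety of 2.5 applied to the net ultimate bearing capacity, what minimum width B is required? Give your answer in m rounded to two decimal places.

Overburden at base level: q = 20.2 × 1.8 = 36.36 kPa.
Cohesion term c·N_c = 87 × 5.14 = 447.18 kPa; surcharge term q·N_q = 36.36 × 1 = 36.36 kPa.
q_ult = 447.18 + 36.36 = 483.54 kPa.
For φ = 0 the ½γBN_γ term vanishes, so q_ult is independent of B. q_net = 483.54 − 36.36 = 447.18 kPa; q_all(net) = 447.18/2.5 = 178.87 kPa.
Required width B = w / q_all(net) = 210 / 178.87 = 1.174 m.

B = 1.17 m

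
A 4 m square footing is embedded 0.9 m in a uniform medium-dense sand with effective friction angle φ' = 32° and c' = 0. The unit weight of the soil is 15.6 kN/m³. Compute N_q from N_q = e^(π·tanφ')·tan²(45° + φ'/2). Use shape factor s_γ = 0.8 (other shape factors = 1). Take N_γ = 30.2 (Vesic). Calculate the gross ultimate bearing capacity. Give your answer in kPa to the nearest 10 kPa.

tan32° = 0.6249, so N_q = e^(π×0.6249)·tan²(61°) = 7.121 × 3.255 = 23.18.
Effective surcharge at the founding depth q = γ·D_f = 15.6 × 0.9 = 14.04 kPa.
q_ult = q·N_q + 0.5·γ·B·N_γ·s_γ
     = 14.04 × 23.177 + 0.5 × 15.6 × 4 × 30.2 × 0.8
     = 325.4 + 753.79 = 1079.2 kPa.

q_ult ≈ 1080 kPa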